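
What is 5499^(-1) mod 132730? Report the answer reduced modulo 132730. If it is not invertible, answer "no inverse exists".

no inverse exists

Euclidean algorithm on 132730, 5499:
132730 = 24·5499 + 754
5499 = 7·754 + 221
754 = 3·221 + 91
221 = 2·91 + 39
91 = 2·39 + 13
39 = 3·13 + 0
The gcd is 13, not 1, hence no inverse exists.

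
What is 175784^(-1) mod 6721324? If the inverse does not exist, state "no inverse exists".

Compute gcd(175784, 6721324):
6721324 = 38·175784 + 41532
175784 = 4·41532 + 9656
41532 = 4·9656 + 2908
9656 = 3·2908 + 932
2908 = 3·932 + 112
932 = 8·112 + 36
112 = 3·36 + 4
36 = 9·4 + 0
Since gcd = 4 > 1, 175784 is not a unit mod 6721324.

no inverse exists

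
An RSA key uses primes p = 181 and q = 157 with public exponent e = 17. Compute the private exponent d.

φ(n) = (p−1)(q−1) = 180·156 = 28080.
Need d with 17·d ≡ 1 (mod 28080). Apply the extended Euclidean algorithm:
28080 = 1651×17 + 13
17 = 1×13 + 4
13 = 3×4 + 1
4 = 4×1 + 0
Back-substitute:
1 = 13 − 3·4
1 = −3·17 + 4·13
1 = 4·28080 − 6607·17
So 17·(-6607) ≡ 1 (mod 28080), hence d ≡ -6607 ≡ 21473 (mod 28080).

21473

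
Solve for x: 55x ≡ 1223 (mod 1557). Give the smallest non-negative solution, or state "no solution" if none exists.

First find gcd(55, 1557):
1557 = 28×55 + 17
55 = 3×17 + 4
17 = 4×4 + 1
4 = 4×1 + 0
gcd = 1, so a unique solution mod 1557 exists.
Back-substitute for the Bézout coefficients:
1 = 17 − 4·4
1 = −4·55 + 13·17
1 = 13·1557 − 368·55
So 55·(-368) ≡ 1 (mod 1557), giving 55⁻¹ ≡ 1189.
x ≡ 55⁻¹·1223 ≡ 1189·1223 ≡ 1466 (mod 1557).

1466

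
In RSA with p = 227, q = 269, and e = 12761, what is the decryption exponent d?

9393

φ(n) = (p−1)(q−1) = 226·268 = 60568.
Need d with 12761·d ≡ 1 (mod 60568). Apply the extended Euclidean algorithm:
60568 = 4*12761 + 9524
12761 = 1*9524 + 3237
9524 = 2*3237 + 3050
3237 = 1*3050 + 187
3050 = 16*187 + 58
187 = 3*58 + 13
58 = 4*13 + 6
13 = 2*6 + 1
6 = 6*1 + 0
Back-substitute:
1 = 13 − 2·6
1 = −2·58 + 9·13
1 = 9·187 − 29·58
1 = −29·3050 + 473·187
1 = 473·3237 − 502·3050
1 = −502·9524 + 1477·3237
1 = 1477·12761 − 1979·9524
1 = −1979·60568 + 9393·12761
So 12761·9393 ≡ 1 (mod 60568), hence d = 9393.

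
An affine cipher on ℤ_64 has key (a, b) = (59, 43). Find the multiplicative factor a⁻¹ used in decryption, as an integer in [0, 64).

Run Euclid on (64, 59):
64 = 1*59 + 5
59 = 11*5 + 4
5 = 1*4 + 1
4 = 4*1 + 0
Since gcd(59, 64) = 1, back-substitute to write 1 as a combination:
1 = 5 − 4
1 = −59 + 12·5
1 = 12·64 − 13·59
Hence 59⁻¹ ≡ -13 ≡ 51 (mod 64).

51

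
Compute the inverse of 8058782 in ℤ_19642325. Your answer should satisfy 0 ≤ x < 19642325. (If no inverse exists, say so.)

gcd(19642325, 8058782) by repeated division:
19642325 = 2*8058782 + 3524761
8058782 = 2*3524761 + 1009260
3524761 = 3*1009260 + 496981
1009260 = 2*496981 + 15298
496981 = 32*15298 + 7445
15298 = 2*7445 + 408
7445 = 18*408 + 101
408 = 4*101 + 4
101 = 25*4 + 1
4 = 4*1 + 0
The gcd is 1. Working backward:
1 = 101 − 25·4
1 = −25·408 + 101·101
1 = 101·7445 − 1843·408
1 = −1843·15298 + 3787·7445
1 = 3787·496981 − 123027·15298
1 = −123027·1009260 + 249841·496981
1 = 249841·3524761 − 872550·1009260
1 = −872550·8058782 + 1994941·3524761
1 = 1994941·19642325 − 4862432·8058782
Thus 8058782·(-4862432) ≡ 1 (mod 19642325); reducing, -4862432 mod 19642325 = 14779893.

14779893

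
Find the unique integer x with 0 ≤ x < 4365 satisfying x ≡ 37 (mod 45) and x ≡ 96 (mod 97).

4267

Write x = 37 + 45·k. Then 45·k ≡ 96 − 37 ≡ 59 (mod 97).
Need 45⁻¹ mod 97. Extended Euclid on (97, 45):
97 = 2×45 + 7
45 = 6×7 + 3
7 = 2×3 + 1
3 = 3×1 + 0
Back-substitute:
1 = 7 − 2·3
1 = −2·45 + 13·7
1 = 13·97 − 28·45
45⁻¹ ≡ 69 (mod 97), so k ≡ 69·59 ≡ 94 (mod 97).
x = 37 + 45·94 = 4267.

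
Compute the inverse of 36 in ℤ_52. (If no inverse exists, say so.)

Euclidean algorithm on 52, 36:
52 = 1·36 + 16
36 = 2·16 + 4
16 = 4·4 + 0
Since gcd = 4 > 1, 36 is not a unit mod 52.

no inverse exists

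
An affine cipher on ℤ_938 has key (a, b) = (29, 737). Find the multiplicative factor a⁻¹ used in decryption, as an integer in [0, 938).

Extended Euclidean algorithm:
938 = 32×29 + 10
29 = 2×10 + 9
10 = 1×9 + 1
9 = 9×1 + 0
gcd = 1, so the inverse exists. Back-substitute:
1 = 10 − 9
1 = −29 + 3·10
1 = 3·938 − 97·29
So 29·(-97) ≡ 1 (mod 938), and -97 ≡ 841 (mod 938).

841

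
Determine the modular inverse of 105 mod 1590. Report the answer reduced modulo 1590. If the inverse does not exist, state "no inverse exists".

no inverse exists

Compute gcd(105, 1590):
1590 = 15×105 + 15
105 = 7×15 + 0
gcd(105, 1590) = 15 ≠ 1, so 105 has no multiplicative inverse modulo 1590.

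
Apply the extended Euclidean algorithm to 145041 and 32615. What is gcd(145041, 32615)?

1

Apply Euclid's algorithm to 145041 and 32615:
145041 = 4×32615 + 14581
32615 = 2×14581 + 3453
14581 = 4×3453 + 769
3453 = 4×769 + 377
769 = 2×377 + 15
377 = 25×15 + 2
15 = 7×2 + 1
2 = 2×1 + 0
gcd(145041, 32615) = 1.
Back-substituting:
1 = 15 − 7·2
1 = −7·377 + 176·15
1 = 176·769 − 359·377
1 = −359·3453 + 1612·769
1 = 1612·14581 − 6807·3453
1 = −6807·32615 + 15226·14581
1 = 15226·145041 − 67711·32615
So 1 = (15226)·145041 + (-67711)·32615.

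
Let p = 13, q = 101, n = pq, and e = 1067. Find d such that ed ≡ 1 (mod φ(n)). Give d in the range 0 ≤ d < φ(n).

803

φ(n) = (p−1)(q−1) = 12·100 = 1200.
Need d with 1067·d ≡ 1 (mod 1200). Apply the extended Euclidean algorithm:
1200 = 1×1067 + 133
1067 = 8×133 + 3
133 = 44×3 + 1
3 = 3×1 + 0
Back-substitute:
1 = 133 − 44·3
1 = −44·1067 + 353·133
1 = 353·1200 − 397·1067
So 1067·(-397) ≡ 1 (mod 1200), hence d ≡ -397 ≡ 803 (mod 1200).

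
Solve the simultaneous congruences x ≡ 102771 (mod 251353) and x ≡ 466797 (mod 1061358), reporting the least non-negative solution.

Write x = 102771 + 251353·k. Then 251353·k ≡ 466797 − 102771 ≡ 364026 (mod 1061358).
Need 251353⁻¹ mod 1061358. Extended Euclid on (1061358, 251353):
1061358 = 4*251353 + 55946
251353 = 4*55946 + 27569
55946 = 2*27569 + 808
27569 = 34*808 + 97
808 = 8*97 + 32
97 = 3*32 + 1
32 = 32*1 + 0
Back-substitute:
1 = 97 − 3·32
1 = −3·808 + 25·97
1 = 25·27569 − 853·808
1 = −853·55946 + 1731·27569
1 = 1731·251353 − 7777·55946
1 = −7777·1061358 + 32839·251353
251353⁻¹ ≡ 32839 (mod 1061358), so k ≡ 32839·364026 ≡ 174660 (mod 1061358).
x = 102771 + 251353·174660 = 43901417751.

43901417751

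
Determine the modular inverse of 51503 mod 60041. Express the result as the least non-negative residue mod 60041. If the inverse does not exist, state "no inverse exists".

Apply the Euclidean algorithm to 60041 and 51503:
60041 = 1·51503 + 8538
51503 = 6·8538 + 275
8538 = 31·275 + 13
275 = 21·13 + 2
13 = 6·2 + 1
2 = 2·1 + 0
gcd = 1, so the inverse exists. Back-substitute:
1 = 13 − 6·2
1 = −6·275 + 127·13
1 = 127·8538 − 3943·275
1 = −3943·51503 + 23785·8538
1 = 23785·60041 − 27728·51503
So 51503·(-27728) ≡ 1 (mod 60041), and -27728 ≡ 32313 (mod 60041).

32313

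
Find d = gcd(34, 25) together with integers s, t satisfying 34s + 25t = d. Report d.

Euclidean algorithm:
34 = 1·25 + 9
25 = 2·9 + 7
9 = 1·7 + 2
7 = 3·2 + 1
2 = 2·1 + 0
gcd(34, 25) = 1.
Working backward:
1 = 7 − 3·2
1 = −3·9 + 4·7
1 = 4·25 − 11·9
1 = −11·34 + 15·25
So 1 = (-11)·34 + (15)·25.

1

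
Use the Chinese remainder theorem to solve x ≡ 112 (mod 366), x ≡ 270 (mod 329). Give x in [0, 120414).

Write x = 112 + 366·k. Then 366·k ≡ 270 − 112 ≡ 158 (mod 329).
Need 366⁻¹ mod 329. Extended Euclid on (329, 37):
329 = 8×37 + 33
37 = 1×33 + 4
33 = 8×4 + 1
4 = 4×1 + 0
Back-substitute:
1 = 33 − 8·4
1 = −8·37 + 9·33
1 = 9·329 − 80·37
366⁻¹ ≡ 249 (mod 329), so k ≡ 249·158 ≡ 191 (mod 329).
x = 112 + 366·191 = 70018.

70018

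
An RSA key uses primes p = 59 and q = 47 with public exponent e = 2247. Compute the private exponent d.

φ(n) = (p−1)(q−1) = 58·46 = 2668.
Need d with 2247·d ≡ 1 (mod 2668). Apply the extended Euclidean algorithm:
2668 = 1·2247 + 421
2247 = 5·421 + 142
421 = 2·142 + 137
142 = 1·137 + 5
137 = 27·5 + 2
5 = 2·2 + 1
2 = 2·1 + 0
Back-substitute:
1 = 5 − 2·2
1 = −2·137 + 55·5
1 = 55·142 − 57·137
1 = −57·421 + 169·142
1 = 169·2247 − 902·421
1 = −902·2668 + 1071·2247
So 2247·1071 ≡ 1 (mod 2668), hence d = 1071.

1071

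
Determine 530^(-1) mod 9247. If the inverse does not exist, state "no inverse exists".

Run Euclid on (9247, 530):
9247 = 17·530 + 237
530 = 2·237 + 56
237 = 4·56 + 13
56 = 4·13 + 4
13 = 3·4 + 1
4 = 4·1 + 0
Since gcd(530, 9247) = 1, back-substitute to write 1 as a combination:
1 = 13 − 3·4
1 = −3·56 + 13·13
1 = 13·237 − 55·56
1 = −55·530 + 123·237
1 = 123·9247 − 2146·530
Thus 530·(-2146) ≡ 1 (mod 9247); reducing, -2146 mod 9247 = 7101.

7101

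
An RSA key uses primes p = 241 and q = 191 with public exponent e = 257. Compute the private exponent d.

37793

φ(n) = (p−1)(q−1) = 240·190 = 45600.
Need d with 257·d ≡ 1 (mod 45600). Apply the extended Euclidean algorithm:
45600 = 177·257 + 111
257 = 2·111 + 35
111 = 3·35 + 6
35 = 5·6 + 5
6 = 1·5 + 1
5 = 5·1 + 0
Back-substitute:
1 = 6 − 5
1 = −35 + 6·6
1 = 6·111 − 19·35
1 = −19·257 + 44·111
1 = 44·45600 − 7807·257
So 257·(-7807) ≡ 1 (mod 45600), hence d ≡ -7807 ≡ 37793 (mod 45600).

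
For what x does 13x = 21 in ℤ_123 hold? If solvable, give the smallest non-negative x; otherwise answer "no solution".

30

First find gcd(13, 123):
123 = 9·13 + 6
13 = 2·6 + 1
6 = 6·1 + 0
gcd = 1, so a unique solution mod 123 exists.
Back-substitute for the Bézout coefficients:
1 = 13 − 2·6
1 = −2·123 + 19·13
So 13·(19) ≡ 1 (mod 123), giving 13⁻¹ ≡ 19.
x ≡ 13⁻¹·21 ≡ 19·21 ≡ 30 (mod 123).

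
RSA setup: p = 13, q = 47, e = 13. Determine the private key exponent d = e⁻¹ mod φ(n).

φ(n) = (p−1)(q−1) = 12·46 = 552.
Need d with 13·d ≡ 1 (mod 552). Apply the extended Euclidean algorithm:
552 = 42*13 + 6
13 = 2*6 + 1
6 = 6*1 + 0
Back-substitute:
1 = 13 − 2·6
1 = −2·552 + 85·13
So 13·85 ≡ 1 (mod 552), hence d = 85.

85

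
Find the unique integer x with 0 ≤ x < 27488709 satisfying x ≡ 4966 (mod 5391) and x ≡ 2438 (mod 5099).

Write x = 4966 + 5391·k. Then 5391·k ≡ 2438 − 4966 ≡ 2571 (mod 5099).
Need 5391⁻¹ mod 5099. Extended Euclid on (5099, 292):
5099 = 17*292 + 135
292 = 2*135 + 22
135 = 6*22 + 3
22 = 7*3 + 1
3 = 3*1 + 0
Back-substitute:
1 = 22 − 7·3
1 = −7·135 + 43·22
1 = 43·292 − 93·135
1 = −93·5099 + 1624·292
5391⁻¹ ≡ 1624 (mod 5099), so k ≡ 1624·2571 ≡ 4322 (mod 5099).
x = 4966 + 5391·4322 = 23304868.

23304868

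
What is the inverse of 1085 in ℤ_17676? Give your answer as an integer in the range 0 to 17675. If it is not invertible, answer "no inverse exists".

9677

Apply the Euclidean algorithm to 17676 and 1085:
17676 = 16·1085 + 316
1085 = 3·316 + 137
316 = 2·137 + 42
137 = 3·42 + 11
42 = 3·11 + 9
11 = 1·9 + 2
9 = 4·2 + 1
2 = 2·1 + 0
Since gcd(1085, 17676) = 1, back-substitute to write 1 as a combination:
1 = 9 − 4·2
1 = −4·11 + 5·9
1 = 5·42 − 19·11
1 = −19·137 + 62·42
1 = 62·316 − 143·137
1 = −143·1085 + 491·316
1 = 491·17676 − 7999·1085
Thus 1085·(-7999) ≡ 1 (mod 17676); reducing, -7999 mod 17676 = 9677.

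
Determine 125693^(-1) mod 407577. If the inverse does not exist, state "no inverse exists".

46253

Extended Euclidean algorithm:
407577 = 3×125693 + 30498
125693 = 4×30498 + 3701
30498 = 8×3701 + 890
3701 = 4×890 + 141
890 = 6×141 + 44
141 = 3×44 + 9
44 = 4×9 + 8
9 = 1×8 + 1
8 = 8×1 + 0
The gcd is 1. Working backward:
1 = 9 − 8
1 = −44 + 5·9
1 = 5·141 − 16·44
1 = −16·890 + 101·141
1 = 101·3701 − 420·890
1 = −420·30498 + 3461·3701
1 = 3461·125693 − 14264·30498
1 = −14264·407577 + 46253·125693
So 125693·46253 ≡ 1 (mod 407577).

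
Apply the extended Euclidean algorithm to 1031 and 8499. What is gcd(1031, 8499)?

Repeated division:
8499 = 8·1031 + 251
1031 = 4·251 + 27
251 = 9·27 + 8
27 = 3·8 + 3
8 = 2·3 + 2
3 = 1·2 + 1
2 = 2·1 + 0
gcd(1031, 8499) = 1.
Back-substituting:
1 = 3 − 2
1 = −8 + 3·3
1 = 3·27 − 10·8
1 = −10·251 + 93·27
1 = 93·1031 − 382·251
1 = −382·8499 + 3149·1031
So 1 = (-382)·8499 + (3149)·1031.

1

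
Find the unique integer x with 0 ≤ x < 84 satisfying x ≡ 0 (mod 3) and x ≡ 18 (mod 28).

Write x = 0 + 3·k. Then 3·k ≡ 18 − 0 ≡ 18 (mod 28).
Need 3⁻¹ mod 28. Extended Euclid on (28, 3):
28 = 9×3 + 1
3 = 3×1 + 0
Back-substitute:
1 = 28 − 9·3
3⁻¹ ≡ 19 (mod 28), so k ≡ 19·18 ≡ 6 (mod 28).
x = 0 + 3·6 = 18.

18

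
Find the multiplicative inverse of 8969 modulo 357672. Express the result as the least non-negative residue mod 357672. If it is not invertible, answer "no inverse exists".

191657

Apply the Euclidean algorithm to 357672 and 8969:
357672 = 39·8969 + 7881
8969 = 1·7881 + 1088
7881 = 7·1088 + 265
1088 = 4·265 + 28
265 = 9·28 + 13
28 = 2·13 + 2
13 = 6·2 + 1
2 = 2·1 + 0
Since gcd(8969, 357672) = 1, back-substitute to write 1 as a combination:
1 = 13 − 6·2
1 = −6·28 + 13·13
1 = 13·265 − 123·28
1 = −123·1088 + 505·265
1 = 505·7881 − 3658·1088
1 = −3658·8969 + 4163·7881
1 = 4163·357672 − 166015·8969
Thus 8969·(-166015) ≡ 1 (mod 357672); reducing, -166015 mod 357672 = 191657.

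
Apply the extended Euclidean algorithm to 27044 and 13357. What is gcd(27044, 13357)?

Apply Euclid's algorithm to 27044 and 13357:
27044 = 2×13357 + 330
13357 = 40×330 + 157
330 = 2×157 + 16
157 = 9×16 + 13
16 = 1×13 + 3
13 = 4×3 + 1
3 = 3×1 + 0
gcd(27044, 13357) = 1.
Back-substituting:
1 = 13 − 4·3
1 = −4·16 + 5·13
1 = 5·157 − 49·16
1 = −49·330 + 103·157
1 = 103·13357 − 4169·330
1 = −4169·27044 + 8441·13357
So 1 = (-4169)·27044 + (8441)·13357.

1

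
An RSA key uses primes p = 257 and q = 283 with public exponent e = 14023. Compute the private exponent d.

φ(n) = (p−1)(q−1) = 256·282 = 72192.
Need d with 14023·d ≡ 1 (mod 72192). Apply the extended Euclidean algorithm:
72192 = 5×14023 + 2077
14023 = 6×2077 + 1561
2077 = 1×1561 + 516
1561 = 3×516 + 13
516 = 39×13 + 9
13 = 1×9 + 4
9 = 2×4 + 1
4 = 4×1 + 0
Back-substitute:
1 = 9 − 2·4
1 = −2·13 + 3·9
1 = 3·516 − 119·13
1 = −119·1561 + 360·516
1 = 360·2077 − 479·1561
1 = −479·14023 + 3234·2077
1 = 3234·72192 − 16649·14023
So 14023·(-16649) ≡ 1 (mod 72192), hence d ≡ -16649 ≡ 55543 (mod 72192).

55543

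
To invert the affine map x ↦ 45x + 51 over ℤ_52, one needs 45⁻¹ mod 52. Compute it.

37

gcd(52, 45) by repeated division:
52 = 1*45 + 7
45 = 6*7 + 3
7 = 2*3 + 1
3 = 3*1 + 0
Since gcd(45, 52) = 1, back-substitute to write 1 as a combination:
1 = 7 − 2·3
1 = −2·45 + 13·7
1 = 13·52 − 15·45
Thus 45·(-15) ≡ 1 (mod 52); reducing, -15 mod 52 = 37.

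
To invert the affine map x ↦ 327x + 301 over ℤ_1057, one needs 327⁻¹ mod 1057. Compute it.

Apply the Euclidean algorithm to 1057 and 327:
1057 = 3×327 + 76
327 = 4×76 + 23
76 = 3×23 + 7
23 = 3×7 + 2
7 = 3×2 + 1
2 = 2×1 + 0
Since gcd(327, 1057) = 1, back-substitute to write 1 as a combination:
1 = 7 − 3·2
1 = −3·23 + 10·7
1 = 10·76 − 33·23
1 = −33·327 + 142·76
1 = 142·1057 − 459·327
Thus 327·(-459) ≡ 1 (mod 1057); reducing, -459 mod 1057 = 598.

598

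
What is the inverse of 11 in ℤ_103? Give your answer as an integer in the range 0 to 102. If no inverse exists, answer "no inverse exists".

Apply the Euclidean algorithm to 103 and 11:
103 = 9·11 + 4
11 = 2·4 + 3
4 = 1·3 + 1
3 = 3·1 + 0
gcd = 1, so the inverse exists. Back-substitute:
1 = 4 − 3
1 = −11 + 3·4
1 = 3·103 − 28·11
So 11·(-28) ≡ 1 (mod 103), and -28 ≡ 75 (mod 103).

75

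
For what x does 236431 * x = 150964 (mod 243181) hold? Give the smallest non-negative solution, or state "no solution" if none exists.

208717

First find gcd(236431, 243181):
243181 = 1*236431 + 6750
236431 = 35*6750 + 181
6750 = 37*181 + 53
181 = 3*53 + 22
53 = 2*22 + 9
22 = 2*9 + 4
9 = 2*4 + 1
4 = 4*1 + 0
gcd = 1, so a unique solution mod 243181 exists.
Back-substitute for the Bézout coefficients:
1 = 9 − 2·4
1 = −2·22 + 5·9
1 = 5·53 − 12·22
1 = −12·181 + 41·53
1 = 41·6750 − 1529·181
1 = −1529·236431 + 53556·6750
1 = 53556·243181 − 55085·236431
So 236431·(-55085) ≡ 1 (mod 243181), giving 236431⁻¹ ≡ 188096.
x ≡ 236431⁻¹·150964 ≡ 188096·150964 ≡ 208717 (mod 243181).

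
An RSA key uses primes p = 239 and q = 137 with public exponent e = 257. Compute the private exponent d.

φ(n) = (p−1)(q−1) = 238·136 = 32368.
Need d with 257·d ≡ 1 (mod 32368). Apply the extended Euclidean algorithm:
32368 = 125×257 + 243
257 = 1×243 + 14
243 = 17×14 + 5
14 = 2×5 + 4
5 = 1×4 + 1
4 = 4×1 + 0
Back-substitute:
1 = 5 − 4
1 = −14 + 3·5
1 = 3·243 − 52·14
1 = −52·257 + 55·243
1 = 55·32368 − 6927·257
So 257·(-6927) ≡ 1 (mod 32368), hence d ≡ -6927 ≡ 25441 (mod 32368).

25441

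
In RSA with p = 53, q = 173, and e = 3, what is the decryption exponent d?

φ(n) = (p−1)(q−1) = 52·172 = 8944.
Need d with 3·d ≡ 1 (mod 8944). Apply the extended Euclidean algorithm:
8944 = 2981·3 + 1
3 = 3·1 + 0
Back-substitute:
1 = 8944 − 2981·3
So 3·(-2981) ≡ 1 (mod 8944), hence d ≡ -2981 ≡ 5963 (mod 8944).

5963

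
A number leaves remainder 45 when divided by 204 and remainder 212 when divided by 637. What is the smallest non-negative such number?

Write x = 45 + 204·k. Then 204·k ≡ 212 − 45 ≡ 167 (mod 637).
Need 204⁻¹ mod 637. Extended Euclid on (637, 204):
637 = 3*204 + 25
204 = 8*25 + 4
25 = 6*4 + 1
4 = 4*1 + 0
Back-substitute:
1 = 25 − 6·4
1 = −6·204 + 49·25
1 = 49·637 − 153·204
204⁻¹ ≡ 484 (mod 637), so k ≡ 484·167 ≡ 566 (mod 637).
x = 45 + 204·566 = 115509.

115509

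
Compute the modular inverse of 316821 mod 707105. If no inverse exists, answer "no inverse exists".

318011

Run Euclid on (707105, 316821):
707105 = 2·316821 + 73463
316821 = 4·73463 + 22969
73463 = 3·22969 + 4556
22969 = 5·4556 + 189
4556 = 24·189 + 20
189 = 9·20 + 9
20 = 2·9 + 2
9 = 4·2 + 1
2 = 2·1 + 0
gcd = 1, so the inverse exists. Back-substitute:
1 = 9 − 4·2
1 = −4·20 + 9·9
1 = 9·189 − 85·20
1 = −85·4556 + 2049·189
1 = 2049·22969 − 10330·4556
1 = −10330·73463 + 33039·22969
1 = 33039·316821 − 142486·73463
1 = −142486·707105 + 318011·316821
So 316821·318011 ≡ 1 (mod 707105).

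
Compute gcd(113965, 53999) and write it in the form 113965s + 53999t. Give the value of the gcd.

1

Repeated division:
113965 = 2*53999 + 5967
53999 = 9*5967 + 296
5967 = 20*296 + 47
296 = 6*47 + 14
47 = 3*14 + 5
14 = 2*5 + 4
5 = 1*4 + 1
4 = 4*1 + 0
gcd(113965, 53999) = 1.
Back-substituting:
1 = 5 − 4
1 = −14 + 3·5
1 = 3·47 − 10·14
1 = −10·296 + 63·47
1 = 63·5967 − 1270·296
1 = −1270·53999 + 11493·5967
1 = 11493·113965 − 24256·53999
So 1 = (11493)·113965 + (-24256)·53999.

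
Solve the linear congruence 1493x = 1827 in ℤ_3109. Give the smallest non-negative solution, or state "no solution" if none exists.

First find gcd(1493, 3109):
3109 = 2·1493 + 123
1493 = 12·123 + 17
123 = 7·17 + 4
17 = 4·4 + 1
4 = 4·1 + 0
gcd = 1, so a unique solution mod 3109 exists.
Back-substitute for the Bézout coefficients:
1 = 17 − 4·4
1 = −4·123 + 29·17
1 = 29·1493 − 352·123
1 = −352·3109 + 733·1493
So 1493·(733) ≡ 1 (mod 3109), giving 1493⁻¹ ≡ 733.
x ≡ 1493⁻¹·1827 ≡ 733·1827 ≡ 2321 (mod 3109).

2321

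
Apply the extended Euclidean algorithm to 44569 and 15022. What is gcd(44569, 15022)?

Apply Euclid's algorithm to 44569 and 15022:
44569 = 2*15022 + 14525
15022 = 1*14525 + 497
14525 = 29*497 + 112
497 = 4*112 + 49
112 = 2*49 + 14
49 = 3*14 + 7
14 = 2*7 + 0
gcd(44569, 15022) = 7.
Working backward:
7 = 49 − 3·14
7 = −3·112 + 7·49
7 = 7·497 − 31·112
7 = −31·14525 + 906·497
7 = 906·15022 − 937·14525
7 = −937·44569 + 2780·15022
So 7 = (-937)·44569 + (2780)·15022.

7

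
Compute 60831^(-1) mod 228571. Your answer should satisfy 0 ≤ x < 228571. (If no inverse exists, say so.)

22744

gcd(228571, 60831) by repeated division:
228571 = 3*60831 + 46078
60831 = 1*46078 + 14753
46078 = 3*14753 + 1819
14753 = 8*1819 + 201
1819 = 9*201 + 10
201 = 20*10 + 1
10 = 10*1 + 0
The gcd is 1. Working backward:
1 = 201 − 20·10
1 = −20·1819 + 181·201
1 = 181·14753 − 1468·1819
1 = −1468·46078 + 4585·14753
1 = 4585·60831 − 6053·46078
1 = −6053·228571 + 22744·60831
So 60831·22744 ≡ 1 (mod 228571).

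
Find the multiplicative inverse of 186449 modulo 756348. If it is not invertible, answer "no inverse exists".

Extended Euclidean algorithm:
756348 = 4*186449 + 10552
186449 = 17*10552 + 7065
10552 = 1*7065 + 3487
7065 = 2*3487 + 91
3487 = 38*91 + 29
91 = 3*29 + 4
29 = 7*4 + 1
4 = 4*1 + 0
The gcd is 1. Working backward:
1 = 29 − 7·4
1 = −7·91 + 22·29
1 = 22·3487 − 843·91
1 = −843·7065 + 1708·3487
1 = 1708·10552 − 2551·7065
1 = −2551·186449 + 45075·10552
1 = 45075·756348 − 182851·186449
Thus 186449·(-182851) ≡ 1 (mod 756348); reducing, -182851 mod 756348 = 573497.

573497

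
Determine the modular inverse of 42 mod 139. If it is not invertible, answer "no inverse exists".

Extended Euclidean algorithm:
139 = 3×42 + 13
42 = 3×13 + 3
13 = 4×3 + 1
3 = 3×1 + 0
Since gcd(42, 139) = 1, back-substitute to write 1 as a combination:
1 = 13 − 4·3
1 = −4·42 + 13·13
1 = 13·139 − 43·42
So 42·(-43) ≡ 1 (mod 139), and -43 ≡ 96 (mod 139).

96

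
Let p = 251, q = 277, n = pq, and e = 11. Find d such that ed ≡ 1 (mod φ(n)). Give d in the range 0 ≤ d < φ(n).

φ(n) = (p−1)(q−1) = 250·276 = 69000.
Need d with 11·d ≡ 1 (mod 69000). Apply the extended Euclidean algorithm:
69000 = 6272·11 + 8
11 = 1·8 + 3
8 = 2·3 + 2
3 = 1·2 + 1
2 = 2·1 + 0
Back-substitute:
1 = 3 − 2
1 = −8 + 3·3
1 = 3·11 − 4·8
1 = −4·69000 + 25091·11
So 11·25091 ≡ 1 (mod 69000), hence d = 25091.

25091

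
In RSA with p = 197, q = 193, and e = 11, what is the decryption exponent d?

34211

φ(n) = (p−1)(q−1) = 196·192 = 37632.
Need d with 11·d ≡ 1 (mod 37632). Apply the extended Euclidean algorithm:
37632 = 3421·11 + 1
11 = 11·1 + 0
Back-substitute:
1 = 37632 − 3421·11
So 11·(-3421) ≡ 1 (mod 37632), hence d ≡ -3421 ≡ 34211 (mod 37632).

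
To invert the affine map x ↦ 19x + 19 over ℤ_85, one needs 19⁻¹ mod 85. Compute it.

Apply the Euclidean algorithm to 85 and 19:
85 = 4·19 + 9
19 = 2·9 + 1
9 = 9·1 + 0
Since gcd(19, 85) = 1, back-substitute to write 1 as a combination:
1 = 19 − 2·9
1 = −2·85 + 9·19
So 19·9 ≡ 1 (mod 85).

9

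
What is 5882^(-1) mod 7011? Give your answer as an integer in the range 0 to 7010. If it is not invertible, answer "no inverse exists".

5384

Run Euclid on (7011, 5882):
7011 = 1×5882 + 1129
5882 = 5×1129 + 237
1129 = 4×237 + 181
237 = 1×181 + 56
181 = 3×56 + 13
56 = 4×13 + 4
13 = 3×4 + 1
4 = 4×1 + 0
The gcd is 1. Working backward:
1 = 13 − 3·4
1 = −3·56 + 13·13
1 = 13·181 − 42·56
1 = −42·237 + 55·181
1 = 55·1129 − 262·237
1 = −262·5882 + 1365·1129
1 = 1365·7011 − 1627·5882
So 5882·(-1627) ≡ 1 (mod 7011), and -1627 ≡ 5384 (mod 7011).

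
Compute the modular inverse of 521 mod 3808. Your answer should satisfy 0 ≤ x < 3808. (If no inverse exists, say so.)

2105

Apply the Euclidean algorithm to 3808 and 521:
3808 = 7*521 + 161
521 = 3*161 + 38
161 = 4*38 + 9
38 = 4*9 + 2
9 = 4*2 + 1
2 = 2*1 + 0
gcd = 1, so the inverse exists. Back-substitute:
1 = 9 − 4·2
1 = −4·38 + 17·9
1 = 17·161 − 72·38
1 = −72·521 + 233·161
1 = 233·3808 − 1703·521
Thus 521·(-1703) ≡ 1 (mod 3808); reducing, -1703 mod 3808 = 2105.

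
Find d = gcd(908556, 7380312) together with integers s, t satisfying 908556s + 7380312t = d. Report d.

12

Repeated division:
7380312 = 8×908556 + 111864
908556 = 8×111864 + 13644
111864 = 8×13644 + 2712
13644 = 5×2712 + 84
2712 = 32×84 + 24
84 = 3×24 + 12
24 = 2×12 + 0
gcd(908556, 7380312) = 12.
Express as a combination:
12 = 84 − 3·24
12 = −3·2712 + 97·84
12 = 97·13644 − 488·2712
12 = −488·111864 + 4001·13644
12 = 4001·908556 − 32496·111864
12 = −32496·7380312 + 263969·908556
So 12 = (-32496)·7380312 + (263969)·908556.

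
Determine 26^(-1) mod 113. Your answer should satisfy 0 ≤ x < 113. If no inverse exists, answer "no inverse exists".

100

gcd(113, 26) by repeated division:
113 = 4*26 + 9
26 = 2*9 + 8
9 = 1*8 + 1
8 = 8*1 + 0
Since gcd(26, 113) = 1, back-substitute to write 1 as a combination:
1 = 9 − 8
1 = −26 + 3·9
1 = 3·113 − 13·26
So 26·(-13) ≡ 1 (mod 113), and -13 ≡ 100 (mod 113).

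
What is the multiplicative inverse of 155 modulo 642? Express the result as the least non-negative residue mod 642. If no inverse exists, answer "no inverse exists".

29

Run Euclid on (642, 155):
642 = 4·155 + 22
155 = 7·22 + 1
22 = 22·1 + 0
Since gcd(155, 642) = 1, back-substitute to write 1 as a combination:
1 = 155 − 7·22
1 = −7·642 + 29·155
So 155·29 ≡ 1 (mod 642).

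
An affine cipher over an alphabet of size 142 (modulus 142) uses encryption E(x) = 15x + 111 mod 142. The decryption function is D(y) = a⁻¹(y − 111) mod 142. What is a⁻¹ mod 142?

19

gcd(142, 15) by repeated division:
142 = 9*15 + 7
15 = 2*7 + 1
7 = 7*1 + 0
The gcd is 1. Working backward:
1 = 15 − 2·7
1 = −2·142 + 19·15
So 15·19 ≡ 1 (mod 142).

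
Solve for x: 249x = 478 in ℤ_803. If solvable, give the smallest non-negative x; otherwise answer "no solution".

634

First find gcd(249, 803):
803 = 3*249 + 56
249 = 4*56 + 25
56 = 2*25 + 6
25 = 4*6 + 1
6 = 6*1 + 0
gcd = 1, so a unique solution mod 803 exists.
Back-substitute for the Bézout coefficients:
1 = 25 − 4·6
1 = −4·56 + 9·25
1 = 9·249 − 40·56
1 = −40·803 + 129·249
So 249·(129) ≡ 1 (mod 803), giving 249⁻¹ ≡ 129.
x ≡ 249⁻¹·478 ≡ 129·478 ≡ 634 (mod 803).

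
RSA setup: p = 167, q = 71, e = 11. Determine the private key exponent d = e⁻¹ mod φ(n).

φ(n) = (p−1)(q−1) = 166·70 = 11620.
Need d with 11·d ≡ 1 (mod 11620). Apply the extended Euclidean algorithm:
11620 = 1056×11 + 4
11 = 2×4 + 3
4 = 1×3 + 1
3 = 3×1 + 0
Back-substitute:
1 = 4 − 3
1 = −11 + 3·4
1 = 3·11620 − 3169·11
So 11·(-3169) ≡ 1 (mod 11620), hence d ≡ -3169 ≡ 8451 (mod 11620).

8451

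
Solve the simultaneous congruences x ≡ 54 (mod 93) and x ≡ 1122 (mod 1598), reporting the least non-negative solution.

101796

Write x = 54 + 93·k. Then 93·k ≡ 1122 − 54 ≡ 1068 (mod 1598).
Need 93⁻¹ mod 1598. Extended Euclid on (1598, 93):
1598 = 17*93 + 17
93 = 5*17 + 8
17 = 2*8 + 1
8 = 8*1 + 0
Back-substitute:
1 = 17 − 2·8
1 = −2·93 + 11·17
1 = 11·1598 − 189·93
93⁻¹ ≡ 1409 (mod 1598), so k ≡ 1409·1068 ≡ 1094 (mod 1598).
x = 54 + 93·1094 = 101796.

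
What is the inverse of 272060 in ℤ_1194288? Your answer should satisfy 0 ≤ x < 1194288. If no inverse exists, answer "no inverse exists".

no inverse exists

Euclidean algorithm on 1194288, 272060:
1194288 = 4·272060 + 106048
272060 = 2·106048 + 59964
106048 = 1·59964 + 46084
59964 = 1·46084 + 13880
46084 = 3·13880 + 4444
13880 = 3·4444 + 548
4444 = 8·548 + 60
548 = 9·60 + 8
60 = 7·8 + 4
8 = 2·4 + 0
Since gcd = 4 > 1, 272060 is not a unit mod 1194288.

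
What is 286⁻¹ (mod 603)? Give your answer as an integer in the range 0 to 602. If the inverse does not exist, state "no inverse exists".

175

Apply the Euclidean algorithm to 603 and 286:
603 = 2*286 + 31
286 = 9*31 + 7
31 = 4*7 + 3
7 = 2*3 + 1
3 = 3*1 + 0
Since gcd(286, 603) = 1, back-substitute to write 1 as a combination:
1 = 7 − 2·3
1 = −2·31 + 9·7
1 = 9·286 − 83·31
1 = −83·603 + 175·286
So 286·175 ≡ 1 (mod 603).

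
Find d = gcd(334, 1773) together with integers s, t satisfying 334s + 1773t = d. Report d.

Repeated division:
1773 = 5·334 + 103
334 = 3·103 + 25
103 = 4·25 + 3
25 = 8·3 + 1
3 = 3·1 + 0
gcd(334, 1773) = 1.
Express as a combination:
1 = 25 − 8·3
1 = −8·103 + 33·25
1 = 33·334 − 107·103
1 = −107·1773 + 568·334
So 1 = (-107)·1773 + (568)·334.

1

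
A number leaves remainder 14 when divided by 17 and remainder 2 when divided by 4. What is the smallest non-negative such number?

14

Write x = 14 + 17·k. Then 17·k ≡ 2 − 14 ≡ 0 (mod 4).
Need 17⁻¹ mod 4. Extended Euclid on (4, 1):
4 = 4×1 + 0
17⁻¹ ≡ 1 (mod 4), so k ≡ 1·0 ≡ 0 (mod 4).
x = 14 + 17·0 = 14.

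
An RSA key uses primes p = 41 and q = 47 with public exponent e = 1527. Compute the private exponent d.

823

φ(n) = (p−1)(q−1) = 40·46 = 1840.
Need d with 1527·d ≡ 1 (mod 1840). Apply the extended Euclidean algorithm:
1840 = 1×1527 + 313
1527 = 4×313 + 275
313 = 1×275 + 38
275 = 7×38 + 9
38 = 4×9 + 2
9 = 4×2 + 1
2 = 2×1 + 0
Back-substitute:
1 = 9 − 4·2
1 = −4·38 + 17·9
1 = 17·275 − 123·38
1 = −123·313 + 140·275
1 = 140·1527 − 683·313
1 = −683·1840 + 823·1527
So 1527·823 ≡ 1 (mod 1840), hence d = 823.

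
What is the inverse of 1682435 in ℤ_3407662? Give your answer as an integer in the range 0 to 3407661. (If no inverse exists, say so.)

792111

Apply the Euclidean algorithm to 3407662 and 1682435:
3407662 = 2*1682435 + 42792
1682435 = 39*42792 + 13547
42792 = 3*13547 + 2151
13547 = 6*2151 + 641
2151 = 3*641 + 228
641 = 2*228 + 185
228 = 1*185 + 43
185 = 4*43 + 13
43 = 3*13 + 4
13 = 3*4 + 1
4 = 4*1 + 0
Since gcd(1682435, 3407662) = 1, back-substitute to write 1 as a combination:
1 = 13 − 3·4
1 = −3·43 + 10·13
1 = 10·185 − 43·43
1 = −43·228 + 53·185
1 = 53·641 − 149·228
1 = −149·2151 + 500·641
1 = 500·13547 − 3149·2151
1 = −3149·42792 + 9947·13547
1 = 9947·1682435 − 391082·42792
1 = −391082·3407662 + 792111·1682435
So 1682435·792111 ≡ 1 (mod 3407662).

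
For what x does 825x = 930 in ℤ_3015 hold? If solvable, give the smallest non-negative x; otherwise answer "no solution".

140

First find gcd(825, 3015):
3015 = 3×825 + 540
825 = 1×540 + 285
540 = 1×285 + 255
285 = 1×255 + 30
255 = 8×30 + 15
30 = 2×15 + 0
gcd = 15 and 15 | 930, so solutions exist. Divide through by 15: 55x ≡ 62 (mod 201).
Now find 55⁻¹ mod 201:
201 = 3·55 + 36
55 = 1·36 + 19
36 = 1·19 + 17
19 = 1·17 + 2
17 = 8·2 + 1
2 = 2·1 + 0
Back-substitute:
1 = 17 − 8·2
1 = −8·19 + 9·17
1 = 9·36 − 17·19
1 = −17·55 + 26·36
1 = 26·201 − 95·55
So 55·(-95) ≡ 1 (mod 201), i.e. 55⁻¹ ≡ 106.
Then x ≡ 106·62 ≡ 140 (mod 201); the smallest non-negative solution is x = 140.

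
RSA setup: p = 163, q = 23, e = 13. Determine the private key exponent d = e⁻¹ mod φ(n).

1645

φ(n) = (p−1)(q−1) = 162·22 = 3564.
Need d with 13·d ≡ 1 (mod 3564). Apply the extended Euclidean algorithm:
3564 = 274·13 + 2
13 = 6·2 + 1
2 = 2·1 + 0
Back-substitute:
1 = 13 − 6·2
1 = −6·3564 + 1645·13
So 13·1645 ≡ 1 (mod 3564), hence d = 1645.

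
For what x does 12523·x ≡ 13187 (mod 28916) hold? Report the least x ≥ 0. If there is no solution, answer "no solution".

First find gcd(12523, 28916):
28916 = 2*12523 + 3870
12523 = 3*3870 + 913
3870 = 4*913 + 218
913 = 4*218 + 41
218 = 5*41 + 13
41 = 3*13 + 2
13 = 6*2 + 1
2 = 2*1 + 0
gcd = 1, so a unique solution mod 28916 exists.
Back-substitute for the Bézout coefficients:
1 = 13 − 6·2
1 = −6·41 + 19·13
1 = 19·218 − 101·41
1 = −101·913 + 423·218
1 = 423·3870 − 1793·913
1 = −1793·12523 + 5802·3870
1 = 5802·28916 − 13397·12523
So 12523·(-13397) ≡ 1 (mod 28916), giving 12523⁻¹ ≡ 15519.
x ≡ 12523⁻¹·13187 ≡ 15519·13187 ≡ 10521 (mod 28916).

10521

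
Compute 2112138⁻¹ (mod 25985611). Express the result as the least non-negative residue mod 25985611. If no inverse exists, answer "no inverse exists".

gcd(25985611, 2112138) by repeated division:
25985611 = 12*2112138 + 639955
2112138 = 3*639955 + 192273
639955 = 3*192273 + 63136
192273 = 3*63136 + 2865
63136 = 22*2865 + 106
2865 = 27*106 + 3
106 = 35*3 + 1
3 = 3*1 + 0
The gcd is 1. Working backward:
1 = 106 − 35·3
1 = −35·2865 + 946·106
1 = 946·63136 − 20847·2865
1 = −20847·192273 + 63487·63136
1 = 63487·639955 − 211308·192273
1 = −211308·2112138 + 697411·639955
1 = 697411·25985611 − 8580240·2112138
Thus 2112138·(-8580240) ≡ 1 (mod 25985611); reducing, -8580240 mod 25985611 = 17405371.

17405371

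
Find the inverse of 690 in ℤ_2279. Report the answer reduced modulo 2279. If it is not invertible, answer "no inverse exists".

796

Apply the Euclidean algorithm to 2279 and 690:
2279 = 3*690 + 209
690 = 3*209 + 63
209 = 3*63 + 20
63 = 3*20 + 3
20 = 6*3 + 2
3 = 1*2 + 1
2 = 2*1 + 0
Since gcd(690, 2279) = 1, back-substitute to write 1 as a combination:
1 = 3 − 2
1 = −20 + 7·3
1 = 7·63 − 22·20
1 = −22·209 + 73·63
1 = 73·690 − 241·209
1 = −241·2279 + 796·690
So 690·796 ≡ 1 (mod 2279).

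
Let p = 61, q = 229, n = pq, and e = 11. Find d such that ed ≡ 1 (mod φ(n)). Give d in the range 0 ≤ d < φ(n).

φ(n) = (p−1)(q−1) = 60·228 = 13680.
Need d with 11·d ≡ 1 (mod 13680). Apply the extended Euclidean algorithm:
13680 = 1243×11 + 7
11 = 1×7 + 4
7 = 1×4 + 3
4 = 1×3 + 1
3 = 3×1 + 0
Back-substitute:
1 = 4 − 3
1 = −7 + 2·4
1 = 2·11 − 3·7
1 = −3·13680 + 3731·11
So 11·3731 ≡ 1 (mod 13680), hence d = 3731.

3731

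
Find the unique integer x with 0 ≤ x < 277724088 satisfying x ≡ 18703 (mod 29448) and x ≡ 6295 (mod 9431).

47312191

Write x = 18703 + 29448·k. Then 29448·k ≡ 6295 − 18703 ≡ 6454 (mod 9431).
Need 29448⁻¹ mod 9431. Extended Euclid on (9431, 1155):
9431 = 8·1155 + 191
1155 = 6·191 + 9
191 = 21·9 + 2
9 = 4·2 + 1
2 = 2·1 + 0
Back-substitute:
1 = 9 − 4·2
1 = −4·191 + 85·9
1 = 85·1155 − 514·191
1 = −514·9431 + 4197·1155
29448⁻¹ ≡ 4197 (mod 9431), so k ≡ 4197·6454 ≡ 1606 (mod 9431).
x = 18703 + 29448·1606 = 47312191.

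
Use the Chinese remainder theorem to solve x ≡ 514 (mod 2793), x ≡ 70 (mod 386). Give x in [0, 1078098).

520012

Write x = 514 + 2793·k. Then 2793·k ≡ 70 − 514 ≡ 328 (mod 386).
Need 2793⁻¹ mod 386. Extended Euclid on (386, 91):
386 = 4×91 + 22
91 = 4×22 + 3
22 = 7×3 + 1
3 = 3×1 + 0
Back-substitute:
1 = 22 − 7·3
1 = −7·91 + 29·22
1 = 29·386 − 123·91
2793⁻¹ ≡ 263 (mod 386), so k ≡ 263·328 ≡ 186 (mod 386).
x = 514 + 2793·186 = 520012.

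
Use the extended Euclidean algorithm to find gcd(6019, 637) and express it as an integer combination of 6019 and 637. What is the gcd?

Apply Euclid's algorithm to 6019 and 637:
6019 = 9×637 + 286
637 = 2×286 + 65
286 = 4×65 + 26
65 = 2×26 + 13
26 = 2×13 + 0
gcd(6019, 637) = 13.
Back-substituting:
13 = 65 − 2·26
13 = −2·286 + 9·65
13 = 9·637 − 20·286
13 = −20·6019 + 189·637
So 13 = (-20)·6019 + (189)·637.

13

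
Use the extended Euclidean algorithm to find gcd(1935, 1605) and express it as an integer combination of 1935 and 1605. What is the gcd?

Repeated division:
1935 = 1*1605 + 330
1605 = 4*330 + 285
330 = 1*285 + 45
285 = 6*45 + 15
45 = 3*15 + 0
gcd(1935, 1605) = 15.
Working backward:
15 = 285 − 6·45
15 = −6·330 + 7·285
15 = 7·1605 − 34·330
15 = −34·1935 + 41·1605
So 15 = (-34)·1935 + (41)·1605.

15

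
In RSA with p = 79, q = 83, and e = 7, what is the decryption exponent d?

φ(n) = (p−1)(q−1) = 78·82 = 6396.
Need d with 7·d ≡ 1 (mod 6396). Apply the extended Euclidean algorithm:
6396 = 913*7 + 5
7 = 1*5 + 2
5 = 2*2 + 1
2 = 2*1 + 0
Back-substitute:
1 = 5 − 2·2
1 = −2·7 + 3·5
1 = 3·6396 − 2741·7
So 7·(-2741) ≡ 1 (mod 6396), hence d ≡ -2741 ≡ 3655 (mod 6396).

3655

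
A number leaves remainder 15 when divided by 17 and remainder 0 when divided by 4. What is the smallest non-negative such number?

Write x = 15 + 17·k. Then 17·k ≡ 0 − 15 ≡ 1 (mod 4).
Need 17⁻¹ mod 4. Extended Euclid on (4, 1):
4 = 4*1 + 0
17⁻¹ ≡ 1 (mod 4), so k ≡ 1·1 ≡ 1 (mod 4).
x = 15 + 17·1 = 32.

32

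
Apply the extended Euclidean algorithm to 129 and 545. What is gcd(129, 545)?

1

Euclidean algorithm:
545 = 4*129 + 29
129 = 4*29 + 13
29 = 2*13 + 3
13 = 4*3 + 1
3 = 3*1 + 0
gcd(129, 545) = 1.
Express as a combination:
1 = 13 − 4·3
1 = −4·29 + 9·13
1 = 9·129 − 40·29
1 = −40·545 + 169·129
So 1 = (-40)·545 + (169)·129.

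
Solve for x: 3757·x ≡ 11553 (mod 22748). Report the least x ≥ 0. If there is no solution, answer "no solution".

5737

First find gcd(3757, 22748):
22748 = 6×3757 + 206
3757 = 18×206 + 49
206 = 4×49 + 10
49 = 4×10 + 9
10 = 1×9 + 1
9 = 9×1 + 0
gcd = 1, so a unique solution mod 22748 exists.
Back-substitute for the Bézout coefficients:
1 = 10 − 9
1 = −49 + 5·10
1 = 5·206 − 21·49
1 = −21·3757 + 383·206
1 = 383·22748 − 2319·3757
So 3757·(-2319) ≡ 1 (mod 22748), giving 3757⁻¹ ≡ 20429.
x ≡ 3757⁻¹·11553 ≡ 20429·11553 ≡ 5737 (mod 22748).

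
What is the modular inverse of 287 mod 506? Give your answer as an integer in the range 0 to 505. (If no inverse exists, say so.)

gcd(506, 287) by repeated division:
506 = 1×287 + 219
287 = 1×219 + 68
219 = 3×68 + 15
68 = 4×15 + 8
15 = 1×8 + 7
8 = 1×7 + 1
7 = 7×1 + 0
The gcd is 1. Working backward:
1 = 8 − 7
1 = −15 + 2·8
1 = 2·68 − 9·15
1 = −9·219 + 29·68
1 = 29·287 − 38·219
1 = −38·506 + 67·287
So 287·67 ≡ 1 (mod 506).

67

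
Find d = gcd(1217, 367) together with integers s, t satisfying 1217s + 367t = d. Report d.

1

Apply Euclid's algorithm to 1217 and 367:
1217 = 3*367 + 116
367 = 3*116 + 19
116 = 6*19 + 2
19 = 9*2 + 1
2 = 2*1 + 0
gcd(1217, 367) = 1.
Express as a combination:
1 = 19 − 9·2
1 = −9·116 + 55·19
1 = 55·367 − 174·116
1 = −174·1217 + 577·367
So 1 = (-174)·1217 + (577)·367.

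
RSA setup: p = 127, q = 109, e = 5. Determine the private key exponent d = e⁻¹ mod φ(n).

8165

φ(n) = (p−1)(q−1) = 126·108 = 13608.
Need d with 5·d ≡ 1 (mod 13608). Apply the extended Euclidean algorithm:
13608 = 2721*5 + 3
5 = 1*3 + 2
3 = 1*2 + 1
2 = 2*1 + 0
Back-substitute:
1 = 3 − 2
1 = −5 + 2·3
1 = 2·13608 − 5443·5
So 5·(-5443) ≡ 1 (mod 13608), hence d ≡ -5443 ≡ 8165 (mod 13608).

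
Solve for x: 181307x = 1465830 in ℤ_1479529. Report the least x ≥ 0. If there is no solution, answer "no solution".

719743

First find gcd(181307, 1479529):
1479529 = 8×181307 + 29073
181307 = 6×29073 + 6869
29073 = 4×6869 + 1597
6869 = 4×1597 + 481
1597 = 3×481 + 154
481 = 3×154 + 19
154 = 8×19 + 2
19 = 9×2 + 1
2 = 2×1 + 0
gcd = 1, so a unique solution mod 1479529 exists.
Back-substitute for the Bézout coefficients:
1 = 19 − 9·2
1 = −9·154 + 73·19
1 = 73·481 − 228·154
1 = −228·1597 + 757·481
1 = 757·6869 − 3256·1597
1 = −3256·29073 + 13781·6869
1 = 13781·181307 − 85942·29073
1 = −85942·1479529 + 701317·181307
So 181307·(701317) ≡ 1 (mod 1479529), giving 181307⁻¹ ≡ 701317.
x ≡ 181307⁻¹·1465830 ≡ 701317·1465830 ≡ 719743 (mod 1479529).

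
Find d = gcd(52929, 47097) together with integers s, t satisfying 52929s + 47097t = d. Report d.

9

Euclidean algorithm:
52929 = 1×47097 + 5832
47097 = 8×5832 + 441
5832 = 13×441 + 99
441 = 4×99 + 45
99 = 2×45 + 9
45 = 5×9 + 0
gcd(52929, 47097) = 9.
Back-substituting:
9 = 99 − 2·45
9 = −2·441 + 9·99
9 = 9·5832 − 119·441
9 = −119·47097 + 961·5832
9 = 961·52929 − 1080·47097
So 9 = (961)·52929 + (-1080)·47097.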